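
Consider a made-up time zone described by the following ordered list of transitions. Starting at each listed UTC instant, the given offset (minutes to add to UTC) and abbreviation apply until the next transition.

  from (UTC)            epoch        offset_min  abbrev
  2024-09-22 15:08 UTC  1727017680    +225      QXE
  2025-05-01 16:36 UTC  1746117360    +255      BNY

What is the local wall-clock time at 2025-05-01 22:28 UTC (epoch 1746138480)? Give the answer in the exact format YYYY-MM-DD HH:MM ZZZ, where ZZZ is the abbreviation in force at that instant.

Query: 2025-05-01 22:28 UTC
Rule 2/2 (BNY, +04:15): 2025-05-01 16:36 UTC ≤ query < +∞
22·60 + 28 + 255 = 1603 min
1603 = 1·1440 + 163; 163 = 2·60 + 43 → 02:43, 2025-05-01 + 1 day = 2025-05-02
→ 2025-05-02 02:43 BNY

2025-05-02 02:43 BNY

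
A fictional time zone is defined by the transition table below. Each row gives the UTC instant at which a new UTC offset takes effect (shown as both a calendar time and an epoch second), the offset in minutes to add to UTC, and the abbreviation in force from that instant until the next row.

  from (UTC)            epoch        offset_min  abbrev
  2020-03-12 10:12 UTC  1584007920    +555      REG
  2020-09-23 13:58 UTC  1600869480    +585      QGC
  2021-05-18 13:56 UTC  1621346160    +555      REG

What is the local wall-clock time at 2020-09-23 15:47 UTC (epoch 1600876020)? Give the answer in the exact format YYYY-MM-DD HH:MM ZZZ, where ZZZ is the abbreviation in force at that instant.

2020-09-24 01:32 QGC

Query: 2020-09-23 15:47 UTC
Rule 2/3 (QGC, +09:45): 2020-09-23 13:58 UTC ≤ query < 2021-05-18 13:56 UTC
15·60 + 47 + 585 = 1532 min
1532 = 1·1440 + 92; 92 = 1·60 + 32 → 01:32, 2020-09-23 + 1 day = 2020-09-24
→ 2020-09-24 01:32 QGC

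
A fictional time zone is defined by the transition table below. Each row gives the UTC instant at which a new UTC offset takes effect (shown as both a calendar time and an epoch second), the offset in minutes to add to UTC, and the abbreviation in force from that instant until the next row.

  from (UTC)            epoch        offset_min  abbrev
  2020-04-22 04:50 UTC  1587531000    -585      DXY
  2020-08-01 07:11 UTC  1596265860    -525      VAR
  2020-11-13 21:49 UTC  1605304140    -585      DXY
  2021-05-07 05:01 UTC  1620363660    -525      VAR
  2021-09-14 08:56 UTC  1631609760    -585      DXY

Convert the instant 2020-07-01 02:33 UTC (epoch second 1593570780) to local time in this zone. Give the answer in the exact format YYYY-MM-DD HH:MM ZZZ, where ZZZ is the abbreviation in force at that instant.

Query: 2020-07-01 02:33 UTC
Rule 1/5 (DXY, -09:45): 2020-04-22 04:50 UTC ≤ query < 2020-08-01 07:11 UTC
2·60 + 33 - 585 = -432 min
-432 = -1·1440 + 1008; 1008 = 16·60 + 48 → 16:48, 2020-07-01 - 1 day = 2020-06-30
→ 2020-06-30 16:48 DXY

2020-06-30 16:48 DXY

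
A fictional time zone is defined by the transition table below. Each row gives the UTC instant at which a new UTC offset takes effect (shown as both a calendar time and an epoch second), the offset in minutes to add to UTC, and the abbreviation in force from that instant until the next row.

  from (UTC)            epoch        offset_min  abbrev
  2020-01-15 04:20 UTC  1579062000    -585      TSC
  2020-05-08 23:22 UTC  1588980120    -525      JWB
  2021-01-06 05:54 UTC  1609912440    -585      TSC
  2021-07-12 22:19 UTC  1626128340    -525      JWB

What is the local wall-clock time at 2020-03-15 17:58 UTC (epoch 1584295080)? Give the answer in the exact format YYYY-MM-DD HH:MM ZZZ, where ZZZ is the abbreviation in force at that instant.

Query: 2020-03-15 17:58 UTC
Rule 1/4 (TSC, -09:45): 2020-01-15 04:20 UTC ≤ query < 2020-05-08 23:22 UTC
17·60 + 58 - 585 = 493 min
493 = 0·1440 + 493; 493 = 8·60 + 13 → 08:13, same day
→ 2020-03-15 08:13 TSC

2020-03-15 08:13 TSC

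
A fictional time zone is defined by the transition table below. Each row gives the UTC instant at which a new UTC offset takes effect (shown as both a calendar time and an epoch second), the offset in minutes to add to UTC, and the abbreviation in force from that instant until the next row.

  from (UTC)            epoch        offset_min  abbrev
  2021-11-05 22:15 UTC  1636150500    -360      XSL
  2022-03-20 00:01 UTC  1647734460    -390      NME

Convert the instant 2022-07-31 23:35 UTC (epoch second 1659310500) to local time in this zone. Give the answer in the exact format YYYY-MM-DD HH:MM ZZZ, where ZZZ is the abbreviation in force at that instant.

2022-07-31 17:05 NME

Query: 2022-07-31 23:35 UTC
Rule 2/2 (NME, -06:30): 2022-03-20 00:01 UTC ≤ query < +∞
23·60 + 35 - 390 = 1025 min
1025 = 0·1440 + 1025; 1025 = 17·60 + 5 → 17:05, same day
→ 2022-07-31 17:05 NME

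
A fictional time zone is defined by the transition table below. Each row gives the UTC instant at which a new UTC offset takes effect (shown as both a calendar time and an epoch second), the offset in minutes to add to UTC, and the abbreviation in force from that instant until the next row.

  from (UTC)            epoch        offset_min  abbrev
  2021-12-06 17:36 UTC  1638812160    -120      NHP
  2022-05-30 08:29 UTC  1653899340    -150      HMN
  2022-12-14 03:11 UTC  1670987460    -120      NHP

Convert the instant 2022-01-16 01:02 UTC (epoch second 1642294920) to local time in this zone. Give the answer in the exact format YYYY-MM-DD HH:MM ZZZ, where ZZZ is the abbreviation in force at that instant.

2022-01-15 23:02 NHP

Query: 2022-01-16 01:02 UTC
Rule 1/3 (NHP, -02:00): 2021-12-06 17:36 UTC ≤ query < 2022-05-30 08:29 UTC
1·60 + 2 - 120 = -58 min
-58 = -1·1440 + 1382; 1382 = 23·60 + 2 → 23:02, 2022-01-16 - 1 day = 2022-01-15
→ 2022-01-15 23:02 NHP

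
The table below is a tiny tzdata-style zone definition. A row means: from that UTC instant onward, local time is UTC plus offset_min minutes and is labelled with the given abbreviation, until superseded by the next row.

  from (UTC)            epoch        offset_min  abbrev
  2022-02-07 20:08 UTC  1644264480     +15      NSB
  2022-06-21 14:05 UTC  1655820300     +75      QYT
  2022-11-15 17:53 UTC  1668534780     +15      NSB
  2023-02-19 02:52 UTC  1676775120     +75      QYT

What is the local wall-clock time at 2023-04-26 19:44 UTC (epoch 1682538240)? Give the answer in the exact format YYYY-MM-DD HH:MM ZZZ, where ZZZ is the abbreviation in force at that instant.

2023-04-26 20:59 QYT

Query: 2023-04-26 19:44 UTC
Rule 4/4 (QYT, +01:15): 2023-02-19 02:52 UTC ≤ query < +∞
19·60 + 44 + 75 = 1259 min
1259 = 0·1440 + 1259; 1259 = 20·60 + 59 → 20:59, same day
→ 2023-04-26 20:59 QYT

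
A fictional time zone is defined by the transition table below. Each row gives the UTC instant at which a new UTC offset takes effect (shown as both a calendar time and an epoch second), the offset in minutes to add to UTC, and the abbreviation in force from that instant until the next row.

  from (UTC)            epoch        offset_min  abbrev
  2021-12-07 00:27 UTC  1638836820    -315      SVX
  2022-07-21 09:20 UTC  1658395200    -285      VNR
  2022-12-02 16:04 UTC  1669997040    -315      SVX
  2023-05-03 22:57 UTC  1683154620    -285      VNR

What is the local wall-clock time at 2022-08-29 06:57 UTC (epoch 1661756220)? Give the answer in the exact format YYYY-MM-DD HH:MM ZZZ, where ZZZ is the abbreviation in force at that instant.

2022-08-29 02:12 VNR

Query: 2022-08-29 06:57 UTC
Rule 2/4 (VNR, -04:45): 2022-07-21 09:20 UTC ≤ query < 2022-12-02 16:04 UTC
6·60 + 57 - 285 = 132 min
132 = 0·1440 + 132; 132 = 2·60 + 12 → 02:12, same day
→ 2022-08-29 02:12 VNR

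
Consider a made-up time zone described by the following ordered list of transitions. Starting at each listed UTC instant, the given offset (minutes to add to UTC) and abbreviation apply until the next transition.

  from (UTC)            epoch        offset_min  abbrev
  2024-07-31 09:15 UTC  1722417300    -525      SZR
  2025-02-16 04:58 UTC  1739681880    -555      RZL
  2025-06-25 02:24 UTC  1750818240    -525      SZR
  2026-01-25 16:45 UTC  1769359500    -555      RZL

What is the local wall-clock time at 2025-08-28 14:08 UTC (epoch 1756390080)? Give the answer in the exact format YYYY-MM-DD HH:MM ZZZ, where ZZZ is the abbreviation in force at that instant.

Query: 2025-08-28 14:08 UTC
Rule 3/4 (SZR, -08:45): 2025-06-25 02:24 UTC ≤ query < 2026-01-25 16:45 UTC
14·60 + 8 - 525 = 323 min
323 = 0·1440 + 323; 323 = 5·60 + 23 → 05:23, same day
→ 2025-08-28 05:23 SZR

2025-08-28 05:23 SZR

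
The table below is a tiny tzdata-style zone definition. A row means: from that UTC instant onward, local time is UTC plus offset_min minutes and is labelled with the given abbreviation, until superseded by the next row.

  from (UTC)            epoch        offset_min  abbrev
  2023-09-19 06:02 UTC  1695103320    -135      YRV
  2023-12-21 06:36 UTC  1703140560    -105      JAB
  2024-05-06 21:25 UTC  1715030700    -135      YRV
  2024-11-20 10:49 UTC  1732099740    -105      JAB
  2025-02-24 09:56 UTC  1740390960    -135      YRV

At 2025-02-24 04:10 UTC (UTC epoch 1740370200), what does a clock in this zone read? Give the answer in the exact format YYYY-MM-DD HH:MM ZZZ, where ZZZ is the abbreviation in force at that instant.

Query: 2025-02-24 04:10 UTC
Rule 4/5 (JAB, -01:45): 2024-11-20 10:49 UTC ≤ query < 2025-02-24 09:56 UTC
4·60 + 10 - 105 = 145 min
145 = 0·1440 + 145; 145 = 2·60 + 25 → 02:25, same day
→ 2025-02-24 02:25 JAB

2025-02-24 02:25 JAB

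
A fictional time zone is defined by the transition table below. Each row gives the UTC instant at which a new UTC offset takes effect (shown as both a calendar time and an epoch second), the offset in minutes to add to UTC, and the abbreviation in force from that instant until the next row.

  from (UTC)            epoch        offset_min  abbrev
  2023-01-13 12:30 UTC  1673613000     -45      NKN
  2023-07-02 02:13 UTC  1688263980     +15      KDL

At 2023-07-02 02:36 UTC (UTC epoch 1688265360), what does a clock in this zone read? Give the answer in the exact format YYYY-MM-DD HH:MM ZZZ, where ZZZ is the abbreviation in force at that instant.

2023-07-02 02:51 KDL

Query: 2023-07-02 02:36 UTC
Rule 2/2 (KDL, +00:15): 2023-07-02 02:13 UTC ≤ query < +∞
2·60 + 36 + 15 = 171 min
171 = 0·1440 + 171; 171 = 2·60 + 51 → 02:51, same day
→ 2023-07-02 02:51 KDL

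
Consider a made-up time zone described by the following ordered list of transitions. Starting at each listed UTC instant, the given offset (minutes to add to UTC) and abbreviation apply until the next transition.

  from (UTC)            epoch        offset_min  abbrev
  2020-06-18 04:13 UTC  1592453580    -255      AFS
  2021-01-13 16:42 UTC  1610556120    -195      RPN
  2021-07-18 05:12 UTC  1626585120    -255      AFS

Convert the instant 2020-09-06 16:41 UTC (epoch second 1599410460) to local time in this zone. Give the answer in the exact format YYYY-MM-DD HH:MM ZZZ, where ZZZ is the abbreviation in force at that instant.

2020-09-06 12:26 AFS

Query: 2020-09-06 16:41 UTC
Rule 1/3 (AFS, -04:15): 2020-06-18 04:13 UTC ≤ query < 2021-01-13 16:42 UTC
16·60 + 41 - 255 = 746 min
746 = 0·1440 + 746; 746 = 12·60 + 26 → 12:26, same day
→ 2020-09-06 12:26 AFS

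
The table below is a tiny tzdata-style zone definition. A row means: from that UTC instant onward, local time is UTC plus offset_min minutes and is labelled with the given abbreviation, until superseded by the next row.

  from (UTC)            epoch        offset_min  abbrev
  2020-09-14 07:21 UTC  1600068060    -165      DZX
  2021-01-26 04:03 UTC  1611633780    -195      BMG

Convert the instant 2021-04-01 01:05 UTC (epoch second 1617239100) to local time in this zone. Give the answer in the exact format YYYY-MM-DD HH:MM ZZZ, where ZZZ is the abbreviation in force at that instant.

2021-03-31 21:50 BMG

Query: 2021-04-01 01:05 UTC
Rule 2/2 (BMG, -03:15): 2021-01-26 04:03 UTC ≤ query < +∞
1·60 + 5 - 195 = -130 min
-130 = -1·1440 + 1310; 1310 = 21·60 + 50 → 21:50, 2021-04-01 - 1 day = 2021-03-31
→ 2021-03-31 21:50 BMG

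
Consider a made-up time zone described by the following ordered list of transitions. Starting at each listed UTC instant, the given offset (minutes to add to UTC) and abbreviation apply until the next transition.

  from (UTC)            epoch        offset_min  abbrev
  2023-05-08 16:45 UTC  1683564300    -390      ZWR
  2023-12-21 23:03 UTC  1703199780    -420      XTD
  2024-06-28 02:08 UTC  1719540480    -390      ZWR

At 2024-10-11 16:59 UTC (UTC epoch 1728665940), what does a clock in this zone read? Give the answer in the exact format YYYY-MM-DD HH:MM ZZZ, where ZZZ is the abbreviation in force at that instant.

Query: 2024-10-11 16:59 UTC
Rule 3/3 (ZWR, -06:30): 2024-06-28 02:08 UTC ≤ query < +∞
16·60 + 59 - 390 = 629 min
629 = 0·1440 + 629; 629 = 10·60 + 29 → 10:29, same day
→ 2024-10-11 10:29 ZWR

2024-10-11 10:29 ZWR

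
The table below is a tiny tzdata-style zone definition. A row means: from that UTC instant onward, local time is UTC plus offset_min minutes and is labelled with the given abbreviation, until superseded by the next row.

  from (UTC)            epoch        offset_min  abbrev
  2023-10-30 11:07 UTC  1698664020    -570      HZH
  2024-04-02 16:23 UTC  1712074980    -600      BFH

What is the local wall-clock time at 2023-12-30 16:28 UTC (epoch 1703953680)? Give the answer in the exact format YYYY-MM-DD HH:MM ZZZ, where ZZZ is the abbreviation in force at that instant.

Query: 2023-12-30 16:28 UTC
Rule 1/2 (HZH, -09:30): 2023-10-30 11:07 UTC ≤ query < 2024-04-02 16:23 UTC
16·60 + 28 - 570 = 418 min
418 = 0·1440 + 418; 418 = 6·60 + 58 → 06:58, same day
→ 2023-12-30 06:58 HZH

2023-12-30 06:58 HZH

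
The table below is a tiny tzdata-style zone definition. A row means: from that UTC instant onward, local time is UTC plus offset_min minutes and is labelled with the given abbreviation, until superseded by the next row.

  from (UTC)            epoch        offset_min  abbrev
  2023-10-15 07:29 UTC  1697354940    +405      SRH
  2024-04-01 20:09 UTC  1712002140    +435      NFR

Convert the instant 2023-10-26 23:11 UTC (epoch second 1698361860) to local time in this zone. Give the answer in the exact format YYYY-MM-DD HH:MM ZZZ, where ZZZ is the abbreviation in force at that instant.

2023-10-27 05:56 SRH

Query: 2023-10-26 23:11 UTC
Rule 1/2 (SRH, +06:45): 2023-10-15 07:29 UTC ≤ query < 2024-04-01 20:09 UTC
23·60 + 11 + 405 = 1796 min
1796 = 1·1440 + 356; 356 = 5·60 + 56 → 05:56, 2023-10-26 + 1 day = 2023-10-27
→ 2023-10-27 05:56 SRH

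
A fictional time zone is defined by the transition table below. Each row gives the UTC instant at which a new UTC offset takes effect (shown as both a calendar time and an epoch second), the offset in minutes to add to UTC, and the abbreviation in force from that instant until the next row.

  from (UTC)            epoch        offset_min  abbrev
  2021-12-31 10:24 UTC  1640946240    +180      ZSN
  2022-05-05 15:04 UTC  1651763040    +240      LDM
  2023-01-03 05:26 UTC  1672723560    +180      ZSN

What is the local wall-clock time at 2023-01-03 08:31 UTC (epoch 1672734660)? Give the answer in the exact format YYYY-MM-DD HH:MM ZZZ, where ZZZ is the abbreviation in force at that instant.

2023-01-03 11:31 ZSN

Query: 2023-01-03 08:31 UTC
Rule 3/3 (ZSN, +03:00): 2023-01-03 05:26 UTC ≤ query < +∞
8·60 + 31 + 180 = 691 min
691 = 0·1440 + 691; 691 = 11·60 + 31 → 11:31, same day
→ 2023-01-03 11:31 ZSN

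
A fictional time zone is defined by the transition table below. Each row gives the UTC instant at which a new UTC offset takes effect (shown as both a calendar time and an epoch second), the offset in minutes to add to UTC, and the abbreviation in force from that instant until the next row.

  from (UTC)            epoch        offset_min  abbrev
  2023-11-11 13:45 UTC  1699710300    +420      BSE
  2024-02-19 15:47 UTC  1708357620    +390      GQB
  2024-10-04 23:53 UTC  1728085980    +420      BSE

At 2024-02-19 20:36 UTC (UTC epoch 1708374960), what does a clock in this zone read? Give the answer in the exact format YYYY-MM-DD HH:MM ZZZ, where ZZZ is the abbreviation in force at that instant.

2024-02-20 03:06 GQB

Query: 2024-02-19 20:36 UTC
Rule 2/3 (GQB, +06:30): 2024-02-19 15:47 UTC ≤ query < 2024-10-04 23:53 UTC
20·60 + 36 + 390 = 1626 min
1626 = 1·1440 + 186; 186 = 3·60 + 6 → 03:06, 2024-02-19 + 1 day = 2024-02-20
→ 2024-02-20 03:06 GQB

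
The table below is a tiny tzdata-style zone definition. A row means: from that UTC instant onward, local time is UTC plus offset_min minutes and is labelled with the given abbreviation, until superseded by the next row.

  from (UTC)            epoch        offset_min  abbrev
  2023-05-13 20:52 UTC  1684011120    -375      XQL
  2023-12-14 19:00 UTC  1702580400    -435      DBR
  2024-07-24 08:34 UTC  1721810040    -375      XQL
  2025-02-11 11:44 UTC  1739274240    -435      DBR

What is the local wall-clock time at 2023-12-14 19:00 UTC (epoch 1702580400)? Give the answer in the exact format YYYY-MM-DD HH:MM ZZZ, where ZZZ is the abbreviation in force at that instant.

Query: 2023-12-14 19:00 UTC
Rule 2/4 (DBR, -07:15): 2023-12-14 19:00 UTC ≤ query < 2024-07-24 08:34 UTC
19·60 + 0 - 435 = 705 min
705 = 0·1440 + 705; 705 = 11·60 + 45 → 11:45, same day
→ 2023-12-14 11:45 DBR

2023-12-14 11:45 DBR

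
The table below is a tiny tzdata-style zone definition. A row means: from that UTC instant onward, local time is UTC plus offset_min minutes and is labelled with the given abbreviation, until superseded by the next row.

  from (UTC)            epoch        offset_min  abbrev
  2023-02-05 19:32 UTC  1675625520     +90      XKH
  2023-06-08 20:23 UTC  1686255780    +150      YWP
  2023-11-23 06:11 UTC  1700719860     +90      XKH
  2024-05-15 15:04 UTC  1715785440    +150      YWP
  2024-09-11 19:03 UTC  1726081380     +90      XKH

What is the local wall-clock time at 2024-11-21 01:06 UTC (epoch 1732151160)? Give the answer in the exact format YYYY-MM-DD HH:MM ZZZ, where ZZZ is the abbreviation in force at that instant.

Query: 2024-11-21 01:06 UTC
Rule 5/5 (XKH, +01:30): 2024-09-11 19:03 UTC ≤ query < +∞
1·60 + 6 + 90 = 156 min
156 = 0·1440 + 156; 156 = 2·60 + 36 → 02:36, same day
→ 2024-11-21 02:36 XKH

2024-11-21 02:36 XKH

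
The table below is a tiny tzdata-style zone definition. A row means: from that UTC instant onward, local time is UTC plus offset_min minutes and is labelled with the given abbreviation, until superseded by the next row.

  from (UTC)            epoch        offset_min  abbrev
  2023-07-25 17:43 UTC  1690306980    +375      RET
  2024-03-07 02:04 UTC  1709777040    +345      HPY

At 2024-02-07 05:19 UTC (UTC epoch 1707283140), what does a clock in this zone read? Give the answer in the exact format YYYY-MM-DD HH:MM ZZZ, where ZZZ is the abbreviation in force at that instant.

Query: 2024-02-07 05:19 UTC
Rule 1/2 (RET, +06:15): 2023-07-25 17:43 UTC ≤ query < 2024-03-07 02:04 UTC
5·60 + 19 + 375 = 694 min
694 = 0·1440 + 694; 694 = 11·60 + 34 → 11:34, same day
→ 2024-02-07 11:34 RET

2024-02-07 11:34 RET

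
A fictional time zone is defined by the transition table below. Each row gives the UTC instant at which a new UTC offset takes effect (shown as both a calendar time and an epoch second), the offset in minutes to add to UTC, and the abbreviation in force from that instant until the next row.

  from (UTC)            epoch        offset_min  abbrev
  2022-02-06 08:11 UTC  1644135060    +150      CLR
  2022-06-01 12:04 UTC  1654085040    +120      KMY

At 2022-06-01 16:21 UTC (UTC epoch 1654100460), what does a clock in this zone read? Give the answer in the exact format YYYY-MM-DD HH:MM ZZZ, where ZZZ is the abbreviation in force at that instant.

Query: 2022-06-01 16:21 UTC
Rule 2/2 (KMY, +02:00): 2022-06-01 12:04 UTC ≤ query < +∞
16·60 + 21 + 120 = 1101 min
1101 = 0·1440 + 1101; 1101 = 18·60 + 21 → 18:21, same day
→ 2022-06-01 18:21 KMY

2022-06-01 18:21 KMY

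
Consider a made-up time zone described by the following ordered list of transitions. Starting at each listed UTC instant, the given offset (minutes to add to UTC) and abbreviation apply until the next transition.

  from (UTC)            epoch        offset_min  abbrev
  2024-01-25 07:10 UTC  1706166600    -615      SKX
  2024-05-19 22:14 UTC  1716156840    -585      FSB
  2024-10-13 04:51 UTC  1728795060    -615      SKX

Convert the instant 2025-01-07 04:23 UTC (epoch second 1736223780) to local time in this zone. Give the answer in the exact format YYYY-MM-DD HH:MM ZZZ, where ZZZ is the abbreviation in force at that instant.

2025-01-06 18:08 SKX

Query: 2025-01-07 04:23 UTC
Rule 3/3 (SKX, -10:15): 2024-10-13 04:51 UTC ≤ query < +∞
4·60 + 23 - 615 = -352 min
-352 = -1·1440 + 1088; 1088 = 18·60 + 8 → 18:08, 2025-01-07 - 1 day = 2025-01-06
→ 2025-01-06 18:08 SKX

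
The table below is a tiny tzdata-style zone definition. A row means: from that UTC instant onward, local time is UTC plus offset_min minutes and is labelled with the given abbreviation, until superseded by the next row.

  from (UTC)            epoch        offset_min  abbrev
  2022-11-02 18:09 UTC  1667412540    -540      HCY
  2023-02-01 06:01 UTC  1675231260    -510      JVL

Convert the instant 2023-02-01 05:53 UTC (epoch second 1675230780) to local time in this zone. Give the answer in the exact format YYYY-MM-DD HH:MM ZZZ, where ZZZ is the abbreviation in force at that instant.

Query: 2023-02-01 05:53 UTC
Rule 1/2 (HCY, -09:00): 2022-11-02 18:09 UTC ≤ query < 2023-02-01 06:01 UTC
5·60 + 53 - 540 = -187 min
-187 = -1·1440 + 1253; 1253 = 20·60 + 53 → 20:53, 2023-02-01 - 1 day = 2023-01-31
→ 2023-01-31 20:53 HCY

2023-01-31 20:53 HCY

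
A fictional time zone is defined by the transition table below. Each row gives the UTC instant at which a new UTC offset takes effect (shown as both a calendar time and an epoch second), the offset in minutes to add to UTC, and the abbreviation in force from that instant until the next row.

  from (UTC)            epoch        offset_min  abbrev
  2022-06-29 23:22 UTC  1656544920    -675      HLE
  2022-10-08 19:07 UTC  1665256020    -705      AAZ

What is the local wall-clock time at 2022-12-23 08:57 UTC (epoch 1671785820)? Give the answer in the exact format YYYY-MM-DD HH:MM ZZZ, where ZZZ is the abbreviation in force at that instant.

2022-12-22 21:12 AAZ

Query: 2022-12-23 08:57 UTC
Rule 2/2 (AAZ, -11:45): 2022-10-08 19:07 UTC ≤ query < +∞
8·60 + 57 - 705 = -168 min
-168 = -1·1440 + 1272; 1272 = 21·60 + 12 → 21:12, 2022-12-23 - 1 day = 2022-12-22
→ 2022-12-22 21:12 AAZ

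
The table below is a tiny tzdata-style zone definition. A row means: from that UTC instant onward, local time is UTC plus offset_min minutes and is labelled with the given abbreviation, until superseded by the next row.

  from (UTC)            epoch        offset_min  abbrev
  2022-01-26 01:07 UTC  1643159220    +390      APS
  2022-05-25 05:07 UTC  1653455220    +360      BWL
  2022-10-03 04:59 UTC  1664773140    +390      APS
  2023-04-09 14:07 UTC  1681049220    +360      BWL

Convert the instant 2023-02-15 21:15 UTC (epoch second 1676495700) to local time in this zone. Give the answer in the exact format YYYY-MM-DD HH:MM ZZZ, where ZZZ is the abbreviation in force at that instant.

2023-02-16 03:45 APS

Query: 2023-02-15 21:15 UTC
Rule 3/4 (APS, +06:30): 2022-10-03 04:59 UTC ≤ query < 2023-04-09 14:07 UTC
21·60 + 15 + 390 = 1665 min
1665 = 1·1440 + 225; 225 = 3·60 + 45 → 03:45, 2023-02-15 + 1 day = 2023-02-16
→ 2023-02-16 03:45 APS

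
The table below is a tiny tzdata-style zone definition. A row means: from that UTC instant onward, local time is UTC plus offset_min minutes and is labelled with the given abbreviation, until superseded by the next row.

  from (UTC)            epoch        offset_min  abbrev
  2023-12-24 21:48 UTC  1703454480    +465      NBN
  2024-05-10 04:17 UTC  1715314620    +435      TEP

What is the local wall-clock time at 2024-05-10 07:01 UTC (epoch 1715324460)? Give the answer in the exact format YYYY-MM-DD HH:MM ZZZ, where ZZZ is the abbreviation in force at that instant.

2024-05-10 14:16 TEP

Query: 2024-05-10 07:01 UTC
Rule 2/2 (TEP, +07:15): 2024-05-10 04:17 UTC ≤ query < +∞
7·60 + 1 + 435 = 856 min
856 = 0·1440 + 856; 856 = 14·60 + 16 → 14:16, same day
→ 2024-05-10 14:16 TEP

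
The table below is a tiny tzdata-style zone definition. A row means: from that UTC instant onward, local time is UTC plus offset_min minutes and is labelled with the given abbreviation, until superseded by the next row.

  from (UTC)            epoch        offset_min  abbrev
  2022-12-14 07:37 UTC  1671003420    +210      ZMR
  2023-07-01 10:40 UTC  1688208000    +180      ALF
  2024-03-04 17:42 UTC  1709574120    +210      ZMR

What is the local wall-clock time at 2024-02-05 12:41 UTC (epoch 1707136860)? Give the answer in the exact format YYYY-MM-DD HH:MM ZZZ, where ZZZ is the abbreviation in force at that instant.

2024-02-05 15:41 ALF

Query: 2024-02-05 12:41 UTC
Rule 2/3 (ALF, +03:00): 2023-07-01 10:40 UTC ≤ query < 2024-03-04 17:42 UTC
12·60 + 41 + 180 = 941 min
941 = 0·1440 + 941; 941 = 15·60 + 41 → 15:41, same day
→ 2024-02-05 15:41 ALF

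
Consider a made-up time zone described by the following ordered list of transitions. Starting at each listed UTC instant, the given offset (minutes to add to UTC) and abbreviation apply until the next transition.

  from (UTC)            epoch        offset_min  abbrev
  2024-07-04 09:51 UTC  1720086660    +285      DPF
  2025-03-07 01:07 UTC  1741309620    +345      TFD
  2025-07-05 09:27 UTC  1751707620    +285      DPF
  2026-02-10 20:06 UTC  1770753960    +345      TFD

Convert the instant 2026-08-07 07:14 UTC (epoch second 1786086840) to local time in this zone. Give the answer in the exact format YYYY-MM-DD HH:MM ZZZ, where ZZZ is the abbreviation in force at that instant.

Query: 2026-08-07 07:14 UTC
Rule 4/4 (TFD, +05:45): 2026-02-10 20:06 UTC ≤ query < +∞
7·60 + 14 + 345 = 779 min
779 = 0·1440 + 779; 779 = 12·60 + 59 → 12:59, same day
→ 2026-08-07 12:59 TFD

2026-08-07 12:59 TFD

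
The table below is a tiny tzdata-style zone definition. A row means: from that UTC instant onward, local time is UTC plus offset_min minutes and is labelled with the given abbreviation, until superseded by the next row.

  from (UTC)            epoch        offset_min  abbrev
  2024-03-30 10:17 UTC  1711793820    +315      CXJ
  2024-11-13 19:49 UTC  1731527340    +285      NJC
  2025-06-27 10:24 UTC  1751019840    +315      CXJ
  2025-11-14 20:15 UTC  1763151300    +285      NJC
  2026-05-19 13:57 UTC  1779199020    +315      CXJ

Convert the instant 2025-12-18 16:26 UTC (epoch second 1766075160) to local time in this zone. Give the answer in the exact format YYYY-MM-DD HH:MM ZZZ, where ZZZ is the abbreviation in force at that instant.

Query: 2025-12-18 16:26 UTC
Rule 4/5 (NJC, +04:45): 2025-11-14 20:15 UTC ≤ query < 2026-05-19 13:57 UTC
16·60 + 26 + 285 = 1271 min
1271 = 0·1440 + 1271; 1271 = 21·60 + 11 → 21:11, same day
→ 2025-12-18 21:11 NJC

2025-12-18 21:11 NJC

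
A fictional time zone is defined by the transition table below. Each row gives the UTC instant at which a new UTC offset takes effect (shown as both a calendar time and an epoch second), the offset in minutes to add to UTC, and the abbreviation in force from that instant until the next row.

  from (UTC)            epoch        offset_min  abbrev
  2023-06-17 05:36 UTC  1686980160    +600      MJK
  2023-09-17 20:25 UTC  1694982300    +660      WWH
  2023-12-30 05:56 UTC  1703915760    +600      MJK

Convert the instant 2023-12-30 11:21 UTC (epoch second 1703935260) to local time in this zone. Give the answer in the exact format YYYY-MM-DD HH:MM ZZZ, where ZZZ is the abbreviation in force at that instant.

2023-12-30 21:21 MJK

Query: 2023-12-30 11:21 UTC
Rule 3/3 (MJK, +10:00): 2023-12-30 05:56 UTC ≤ query < +∞
11·60 + 21 + 600 = 1281 min
1281 = 0·1440 + 1281; 1281 = 21·60 + 21 → 21:21, same day
→ 2023-12-30 21:21 MJK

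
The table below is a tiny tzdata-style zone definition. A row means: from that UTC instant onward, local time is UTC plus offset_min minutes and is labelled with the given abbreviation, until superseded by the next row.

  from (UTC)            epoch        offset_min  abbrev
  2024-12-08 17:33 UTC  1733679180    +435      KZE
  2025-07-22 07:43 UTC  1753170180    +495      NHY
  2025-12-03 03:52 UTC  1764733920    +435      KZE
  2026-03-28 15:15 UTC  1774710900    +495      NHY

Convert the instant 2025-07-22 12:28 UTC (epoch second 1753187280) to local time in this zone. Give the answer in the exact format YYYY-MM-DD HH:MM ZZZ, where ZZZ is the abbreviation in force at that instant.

2025-07-22 20:43 NHY

Query: 2025-07-22 12:28 UTC
Rule 2/4 (NHY, +08:15): 2025-07-22 07:43 UTC ≤ query < 2025-12-03 03:52 UTC
12·60 + 28 + 495 = 1243 min
1243 = 0·1440 + 1243; 1243 = 20·60 + 43 → 20:43, same day
→ 2025-07-22 20:43 NHY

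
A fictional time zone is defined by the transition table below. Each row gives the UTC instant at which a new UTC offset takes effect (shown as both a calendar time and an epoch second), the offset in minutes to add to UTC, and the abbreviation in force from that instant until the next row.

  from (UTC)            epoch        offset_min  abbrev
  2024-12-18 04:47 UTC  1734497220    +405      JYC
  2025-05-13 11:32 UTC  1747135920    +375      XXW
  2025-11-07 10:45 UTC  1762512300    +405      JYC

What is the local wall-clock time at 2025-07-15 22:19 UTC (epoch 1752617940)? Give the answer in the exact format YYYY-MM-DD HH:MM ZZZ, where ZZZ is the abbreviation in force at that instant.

2025-07-16 04:34 XXW

Query: 2025-07-15 22:19 UTC
Rule 2/3 (XXW, +06:15): 2025-05-13 11:32 UTC ≤ query < 2025-11-07 10:45 UTC
22·60 + 19 + 375 = 1714 min
1714 = 1·1440 + 274; 274 = 4·60 + 34 → 04:34, 2025-07-15 + 1 day = 2025-07-16
→ 2025-07-16 04:34 XXW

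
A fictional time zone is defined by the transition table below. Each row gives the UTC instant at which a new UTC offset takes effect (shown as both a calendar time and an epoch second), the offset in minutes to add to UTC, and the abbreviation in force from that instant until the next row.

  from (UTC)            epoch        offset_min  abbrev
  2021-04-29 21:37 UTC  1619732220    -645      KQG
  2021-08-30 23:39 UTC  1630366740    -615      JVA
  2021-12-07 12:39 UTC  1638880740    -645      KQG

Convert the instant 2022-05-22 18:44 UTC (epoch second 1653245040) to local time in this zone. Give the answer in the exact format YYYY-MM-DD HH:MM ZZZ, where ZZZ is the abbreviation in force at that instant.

Query: 2022-05-22 18:44 UTC
Rule 3/3 (KQG, -10:45): 2021-12-07 12:39 UTC ≤ query < +∞
18·60 + 44 - 645 = 479 min
479 = 0·1440 + 479; 479 = 7·60 + 59 → 07:59, same day
→ 2022-05-22 07:59 KQG

2022-05-22 07:59 KQG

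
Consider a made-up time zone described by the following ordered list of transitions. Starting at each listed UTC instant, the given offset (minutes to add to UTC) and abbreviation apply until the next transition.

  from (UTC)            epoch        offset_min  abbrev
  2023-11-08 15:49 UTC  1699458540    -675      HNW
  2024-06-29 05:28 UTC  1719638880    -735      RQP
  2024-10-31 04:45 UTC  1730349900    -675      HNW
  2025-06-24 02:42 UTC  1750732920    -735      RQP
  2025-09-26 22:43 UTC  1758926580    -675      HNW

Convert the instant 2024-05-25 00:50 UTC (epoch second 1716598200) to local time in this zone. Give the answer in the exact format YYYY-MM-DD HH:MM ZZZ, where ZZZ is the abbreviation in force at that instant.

2024-05-24 13:35 HNW

Query: 2024-05-25 00:50 UTC
Rule 1/5 (HNW, -11:15): 2023-11-08 15:49 UTC ≤ query < 2024-06-29 05:28 UTC
0·60 + 50 - 675 = -625 min
-625 = -1·1440 + 815; 815 = 13·60 + 35 → 13:35, 2024-05-25 - 1 day = 2024-05-24
→ 2024-05-24 13:35 HNW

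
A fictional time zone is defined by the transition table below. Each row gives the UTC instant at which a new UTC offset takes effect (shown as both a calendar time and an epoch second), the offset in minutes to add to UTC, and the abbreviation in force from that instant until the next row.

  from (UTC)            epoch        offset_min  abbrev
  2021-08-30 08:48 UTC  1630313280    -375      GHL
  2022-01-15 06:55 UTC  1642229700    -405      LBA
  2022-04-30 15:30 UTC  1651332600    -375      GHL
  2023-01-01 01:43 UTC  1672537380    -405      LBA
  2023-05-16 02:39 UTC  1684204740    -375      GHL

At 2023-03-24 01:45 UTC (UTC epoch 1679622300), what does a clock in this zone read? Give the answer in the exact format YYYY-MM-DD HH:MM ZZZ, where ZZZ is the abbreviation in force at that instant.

2023-03-23 19:00 LBA

Query: 2023-03-24 01:45 UTC
Rule 4/5 (LBA, -06:45): 2023-01-01 01:43 UTC ≤ query < 2023-05-16 02:39 UTC
1·60 + 45 - 405 = -300 min
-300 = -1·1440 + 1140; 1140 = 19·60 + 0 → 19:00, 2023-03-24 - 1 day = 2023-03-23
→ 2023-03-23 19:00 LBA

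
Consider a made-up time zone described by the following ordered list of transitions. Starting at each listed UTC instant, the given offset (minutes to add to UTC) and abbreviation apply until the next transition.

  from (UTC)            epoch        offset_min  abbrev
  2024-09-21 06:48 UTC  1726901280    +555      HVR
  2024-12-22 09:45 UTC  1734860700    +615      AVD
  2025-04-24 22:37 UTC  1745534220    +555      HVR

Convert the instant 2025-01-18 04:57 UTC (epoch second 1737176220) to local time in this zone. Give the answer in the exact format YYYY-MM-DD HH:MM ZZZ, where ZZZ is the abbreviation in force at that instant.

Query: 2025-01-18 04:57 UTC
Rule 2/3 (AVD, +10:15): 2024-12-22 09:45 UTC ≤ query < 2025-04-24 22:37 UTC
4·60 + 57 + 615 = 912 min
912 = 0·1440 + 912; 912 = 15·60 + 12 → 15:12, same day
→ 2025-01-18 15:12 AVD

2025-01-18 15:12 AVD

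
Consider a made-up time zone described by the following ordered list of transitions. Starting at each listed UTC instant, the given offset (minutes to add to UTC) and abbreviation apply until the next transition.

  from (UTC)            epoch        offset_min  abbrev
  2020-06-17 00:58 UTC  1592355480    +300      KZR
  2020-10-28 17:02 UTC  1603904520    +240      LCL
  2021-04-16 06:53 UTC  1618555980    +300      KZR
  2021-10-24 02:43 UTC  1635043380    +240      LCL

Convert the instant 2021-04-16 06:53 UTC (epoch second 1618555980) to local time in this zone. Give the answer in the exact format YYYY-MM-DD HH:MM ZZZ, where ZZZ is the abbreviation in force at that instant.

Query: 2021-04-16 06:53 UTC
Rule 3/4 (KZR, +05:00): 2021-04-16 06:53 UTC ≤ query < 2021-10-24 02:43 UTC
6·60 + 53 + 300 = 713 min
713 = 0·1440 + 713; 713 = 11·60 + 53 → 11:53, same day
→ 2021-04-16 11:53 KZR

2021-04-16 11:53 KZR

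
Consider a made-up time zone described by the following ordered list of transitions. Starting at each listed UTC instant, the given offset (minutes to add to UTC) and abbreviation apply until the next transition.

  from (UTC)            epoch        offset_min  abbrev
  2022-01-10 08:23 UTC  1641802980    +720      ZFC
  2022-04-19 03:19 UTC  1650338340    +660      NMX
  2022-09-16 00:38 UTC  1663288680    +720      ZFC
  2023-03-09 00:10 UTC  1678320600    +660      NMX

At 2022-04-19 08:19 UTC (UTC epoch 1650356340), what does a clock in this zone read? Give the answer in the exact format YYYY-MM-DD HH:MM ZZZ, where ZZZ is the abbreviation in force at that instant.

Query: 2022-04-19 08:19 UTC
Rule 2/4 (NMX, +11:00): 2022-04-19 03:19 UTC ≤ query < 2022-09-16 00:38 UTC
8·60 + 19 + 660 = 1159 min
1159 = 0·1440 + 1159; 1159 = 19·60 + 19 → 19:19, same day
→ 2022-04-19 19:19 NMX

2022-04-19 19:19 NMX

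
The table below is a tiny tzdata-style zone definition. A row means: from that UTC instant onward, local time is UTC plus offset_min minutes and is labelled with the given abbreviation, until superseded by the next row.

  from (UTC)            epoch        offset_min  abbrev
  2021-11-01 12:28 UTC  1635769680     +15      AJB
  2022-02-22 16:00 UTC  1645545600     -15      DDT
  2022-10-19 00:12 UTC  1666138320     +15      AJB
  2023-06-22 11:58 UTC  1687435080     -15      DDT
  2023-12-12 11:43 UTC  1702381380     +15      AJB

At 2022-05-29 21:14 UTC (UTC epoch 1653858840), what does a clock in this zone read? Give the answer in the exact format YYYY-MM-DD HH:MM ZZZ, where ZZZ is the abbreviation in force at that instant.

2022-05-29 20:59 DDT

Query: 2022-05-29 21:14 UTC
Rule 2/5 (DDT, -00:15): 2022-02-22 16:00 UTC ≤ query < 2022-10-19 00:12 UTC
21·60 + 14 - 15 = 1259 min
1259 = 0·1440 + 1259; 1259 = 20·60 + 59 → 20:59, same day
→ 2022-05-29 20:59 DDT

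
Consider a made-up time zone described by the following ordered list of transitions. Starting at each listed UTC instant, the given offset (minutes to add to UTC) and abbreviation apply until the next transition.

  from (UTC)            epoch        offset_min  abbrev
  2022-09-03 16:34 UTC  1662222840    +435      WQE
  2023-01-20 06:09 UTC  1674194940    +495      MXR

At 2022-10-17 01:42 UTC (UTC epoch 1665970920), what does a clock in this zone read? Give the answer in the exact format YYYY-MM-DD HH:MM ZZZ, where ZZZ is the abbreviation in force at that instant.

Query: 2022-10-17 01:42 UTC
Rule 1/2 (WQE, +07:15): 2022-09-03 16:34 UTC ≤ query < 2023-01-20 06:09 UTC
1·60 + 42 + 435 = 537 min
537 = 0·1440 + 537; 537 = 8·60 + 57 → 08:57, same day
→ 2022-10-17 08:57 WQE

2022-10-17 08:57 WQE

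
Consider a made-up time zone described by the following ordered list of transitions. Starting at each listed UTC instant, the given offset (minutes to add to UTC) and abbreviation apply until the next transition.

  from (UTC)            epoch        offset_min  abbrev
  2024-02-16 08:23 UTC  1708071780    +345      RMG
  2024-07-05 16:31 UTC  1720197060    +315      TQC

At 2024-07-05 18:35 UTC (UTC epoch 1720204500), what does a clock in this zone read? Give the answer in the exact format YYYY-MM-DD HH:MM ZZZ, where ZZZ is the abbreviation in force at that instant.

2024-07-05 23:50 TQC

Query: 2024-07-05 18:35 UTC
Rule 2/2 (TQC, +05:15): 2024-07-05 16:31 UTC ≤ query < +∞
18·60 + 35 + 315 = 1430 min
1430 = 0·1440 + 1430; 1430 = 23·60 + 50 → 23:50, same day
→ 2024-07-05 23:50 TQC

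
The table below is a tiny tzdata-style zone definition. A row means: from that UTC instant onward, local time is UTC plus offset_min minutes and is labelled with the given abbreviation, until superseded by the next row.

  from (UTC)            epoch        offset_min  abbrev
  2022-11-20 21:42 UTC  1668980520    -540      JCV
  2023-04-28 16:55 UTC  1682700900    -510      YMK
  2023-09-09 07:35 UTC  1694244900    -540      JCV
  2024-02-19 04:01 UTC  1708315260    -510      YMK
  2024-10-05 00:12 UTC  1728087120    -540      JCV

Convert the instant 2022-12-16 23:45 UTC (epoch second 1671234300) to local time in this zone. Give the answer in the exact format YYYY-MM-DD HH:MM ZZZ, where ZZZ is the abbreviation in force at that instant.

Query: 2022-12-16 23:45 UTC
Rule 1/5 (JCV, -09:00): 2022-11-20 21:42 UTC ≤ query < 2023-04-28 16:55 UTC
23·60 + 45 - 540 = 885 min
885 = 0·1440 + 885; 885 = 14·60 + 45 → 14:45, same day
→ 2022-12-16 14:45 JCV

2022-12-16 14:45 JCV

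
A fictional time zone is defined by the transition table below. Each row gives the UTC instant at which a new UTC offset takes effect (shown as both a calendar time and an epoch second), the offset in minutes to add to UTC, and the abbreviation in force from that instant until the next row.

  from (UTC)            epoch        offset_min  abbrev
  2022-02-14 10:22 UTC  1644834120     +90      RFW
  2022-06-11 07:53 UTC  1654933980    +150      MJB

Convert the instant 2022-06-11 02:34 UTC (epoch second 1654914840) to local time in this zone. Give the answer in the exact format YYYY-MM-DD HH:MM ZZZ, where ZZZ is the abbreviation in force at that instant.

Query: 2022-06-11 02:34 UTC
Rule 1/2 (RFW, +01:30): 2022-02-14 10:22 UTC ≤ query < 2022-06-11 07:53 UTC
2·60 + 34 + 90 = 244 min
244 = 0·1440 + 244; 244 = 4·60 + 4 → 04:04, same day
→ 2022-06-11 04:04 RFW

2022-06-11 04:04 RFW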